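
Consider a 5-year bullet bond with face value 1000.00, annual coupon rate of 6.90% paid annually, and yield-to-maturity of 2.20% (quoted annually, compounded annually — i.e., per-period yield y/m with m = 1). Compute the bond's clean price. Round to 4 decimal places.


Coupon per period c = face * coupon_rate / m = 69.000000
Periods per year m = 1; per-period yield y/m = 0.022000
Number of cashflows N = 5
Cashflows (t years, CF_t, discount factor 1/(1+y/m)^(m*t), PV):
  t = 1.0000: CF_t = 69.000000, DF = 0.978474, PV = 67.514677
  t = 2.0000: CF_t = 69.000000, DF = 0.957411, PV = 66.061328
  t = 3.0000: CF_t = 69.000000, DF = 0.936801, PV = 64.639264
  t = 4.0000: CF_t = 69.000000, DF = 0.916635, PV = 63.247812
  t = 5.0000: CF_t = 1069.000000, DF = 0.896903, PV = 958.789405
Price P = sum_t PV_t = 1220.252486

Answer: Price = 1220.2525


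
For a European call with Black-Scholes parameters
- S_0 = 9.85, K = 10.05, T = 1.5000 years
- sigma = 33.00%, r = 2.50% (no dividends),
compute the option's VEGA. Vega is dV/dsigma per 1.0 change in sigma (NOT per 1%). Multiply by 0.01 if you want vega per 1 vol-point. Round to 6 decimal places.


d1 = 0.2451316238; d2 = -0.1590341838
phi(d1) = 0.3871344270; exp(-qT) = 1.0000000000; exp(-rT) = 0.9631944177
Vega = S * exp(-qT) * phi(d1) * sqrt(T) = 9.8500 * 1.0000000000 * 0.3871344270 * 1.2247448714 = 4.670288

Answer: Vega = 4.670288


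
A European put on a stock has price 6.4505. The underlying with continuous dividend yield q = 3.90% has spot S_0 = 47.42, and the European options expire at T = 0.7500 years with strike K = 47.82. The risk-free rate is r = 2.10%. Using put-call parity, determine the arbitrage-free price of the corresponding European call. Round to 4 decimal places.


Put-call parity: C - P = S_0 * exp(-qT) - K * exp(-rT).
S_0 * exp(-qT) = 47.4200 * 0.97117364 = 46.05305404
K * exp(-rT) = 47.8200 * 0.98437338 = 47.07273516
C = P + S*exp(-qT) - K*exp(-rT)
C = 6.4505 + 46.05305404 - 47.07273516 = 5.4308

Answer: Call price = 5.4308


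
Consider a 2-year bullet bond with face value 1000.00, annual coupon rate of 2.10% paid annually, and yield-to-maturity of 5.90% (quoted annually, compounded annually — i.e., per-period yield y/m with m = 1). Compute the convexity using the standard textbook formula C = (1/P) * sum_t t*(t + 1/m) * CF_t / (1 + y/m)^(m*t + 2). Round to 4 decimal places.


Answer: Convexity = 5.2740

Derivation:
Coupon per period c = face * coupon_rate / m = 21.000000
Periods per year m = 1; per-period yield y/m = 0.059000
Number of cashflows N = 2
Cashflows (t years, CF_t, discount factor 1/(1+y/m)^(m*t), PV):
  t = 1.0000: CF_t = 21.000000, DF = 0.944287, PV = 19.830028
  t = 2.0000: CF_t = 1021.000000, DF = 0.891678, PV = 910.403297
Price P = sum_t PV_t = 930.233325
Convexity numerator sum_t t*(t + 1/m) * CF_t / (1+y/m)^(m*t + 2):
  t = 1.0000: term = 35.364002
  t = 2.0000: term = 4870.719863
Convexity = (1/P) * sum = 4906.083865 / 930.233325 = 5.274036


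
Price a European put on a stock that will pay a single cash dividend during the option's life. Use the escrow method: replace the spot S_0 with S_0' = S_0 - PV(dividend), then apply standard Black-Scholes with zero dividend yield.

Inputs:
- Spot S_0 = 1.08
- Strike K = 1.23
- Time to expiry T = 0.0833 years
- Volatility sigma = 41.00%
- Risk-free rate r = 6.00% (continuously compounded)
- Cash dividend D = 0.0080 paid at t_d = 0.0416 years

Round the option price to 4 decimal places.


Answer: Price = 0.1608

Derivation:
PV(D) = D * exp(-r * t_d) = 0.0080 * 0.99750711 = 0.00798006
S_0' = S_0 - PV(D) = 1.0800 - 0.00798006 = 1.07201994
d1 = (ln(S_0'/K) + (r + sigma^2/2)*T) / (sigma*sqrt(T)) = -1.06031284
d2 = d1 - sigma*sqrt(T) = -1.17864597
exp(-rT) = 0.99501447
N(-d1) = 0.85549885; N(-d2) = 0.88073041
P = K * exp(-rT) * N(-d2) - S_0' * N(-d1) = 1.2300 * 0.99501447 * 0.88073041 - 1.07201994 * 0.85549885 = 0.1608


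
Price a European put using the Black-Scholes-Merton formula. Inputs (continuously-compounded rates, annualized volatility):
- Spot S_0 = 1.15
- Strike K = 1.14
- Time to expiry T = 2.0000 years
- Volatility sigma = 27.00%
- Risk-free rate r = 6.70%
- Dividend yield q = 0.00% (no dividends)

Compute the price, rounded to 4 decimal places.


d1 = (ln(S/K) + (r - q + 0.5*sigma^2) * T) / (sigma * sqrt(T)) = 0.56472606
d2 = d1 - sigma * sqrt(T) = 0.18288840
exp(-rT) = 0.87459006; exp(-qT) = 1.00000000
P = K * exp(-rT) * N(-d2) - S_0 * exp(-qT) * N(-d1)
N(-d1) = 0.28613005; N(-d2) = 0.42744279
P = 1.1400 * 0.87459006 * 0.42744279 - 1.1500 * 1.00000000 * 0.28613005 = 0.0971

Answer: Price = 0.0971


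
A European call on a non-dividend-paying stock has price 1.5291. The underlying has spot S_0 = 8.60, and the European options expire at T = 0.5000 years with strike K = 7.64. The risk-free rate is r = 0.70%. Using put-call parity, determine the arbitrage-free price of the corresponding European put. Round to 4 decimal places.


Answer: Put price = 0.5424

Derivation:
Put-call parity: C - P = S_0 * exp(-qT) - K * exp(-rT).
S_0 * exp(-qT) = 8.6000 * 1.00000000 = 8.60000000
K * exp(-rT) = 7.6400 * 0.99650612 = 7.61330674
P = C - S*exp(-qT) + K*exp(-rT)
P = 1.5291 - 8.60000000 + 7.61330674 = 0.5424


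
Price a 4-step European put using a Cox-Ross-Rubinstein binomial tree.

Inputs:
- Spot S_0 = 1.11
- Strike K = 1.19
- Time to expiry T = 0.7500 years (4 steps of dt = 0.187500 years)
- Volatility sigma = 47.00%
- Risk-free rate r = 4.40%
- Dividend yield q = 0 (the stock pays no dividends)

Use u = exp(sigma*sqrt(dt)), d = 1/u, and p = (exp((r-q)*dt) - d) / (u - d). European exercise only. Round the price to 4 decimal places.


dt = T/N = 0.187500
u = exp(sigma*sqrt(dt)) = 1.225705; d = 1/u = 0.815857
p = (exp((r-q)*dt) - d) / (u - d) = 0.469509
Discount per step: exp(-r*dt) = 0.991784
Stock lattice S(k, i) with i counting down-moves:
  k=0: S(0,0) = 1.1100
  k=1: S(1,0) = 1.3605; S(1,1) = 0.9056
  k=2: S(2,0) = 1.6676; S(2,1) = 1.1100; S(2,2) = 0.7388
  k=3: S(3,0) = 2.0440; S(3,1) = 1.3605; S(3,2) = 0.9056; S(3,3) = 0.6028
  k=4: S(4,0) = 2.5053; S(4,1) = 1.6676; S(4,2) = 1.1100; S(4,3) = 0.7388; S(4,4) = 0.4918
Terminal payoffs V(N, i) = max(K - S_T, 0):
  V(4,0) = 0.000000; V(4,1) = 0.000000; V(4,2) = 0.080000; V(4,3) = 0.451159; V(4,4) = 0.698210
Backward induction: V(k, i) = exp(-r*dt) * [p * V(k+1, i) + (1-p) * V(k+1, i+1)].
  V(3,0) = exp(-r*dt) * [p*0.000000 + (1-p)*0.000000] = 0.000000
  V(3,1) = exp(-r*dt) * [p*0.000000 + (1-p)*0.080000] = 0.042091
  V(3,2) = exp(-r*dt) * [p*0.080000 + (1-p)*0.451159] = 0.274621
  V(3,3) = exp(-r*dt) * [p*0.451159 + (1-p)*0.698210] = 0.577434
  V(2,0) = exp(-r*dt) * [p*0.000000 + (1-p)*0.042091] = 0.022145
  V(2,1) = exp(-r*dt) * [p*0.042091 + (1-p)*0.274621] = 0.164087
  V(2,2) = exp(-r*dt) * [p*0.274621 + (1-p)*0.577434] = 0.431685
  V(1,0) = exp(-r*dt) * [p*0.022145 + (1-p)*0.164087] = 0.096643
  V(1,1) = exp(-r*dt) * [p*0.164087 + (1-p)*0.431685] = 0.303531
  V(0,0) = exp(-r*dt) * [p*0.096643 + (1-p)*0.303531] = 0.204700

Answer: Price = V(0,0) = 0.2047


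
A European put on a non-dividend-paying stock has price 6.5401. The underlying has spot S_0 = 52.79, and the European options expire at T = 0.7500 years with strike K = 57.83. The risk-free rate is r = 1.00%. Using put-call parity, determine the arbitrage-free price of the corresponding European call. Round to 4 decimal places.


Answer: Call price = 1.9322

Derivation:
Put-call parity: C - P = S_0 * exp(-qT) - K * exp(-rT).
S_0 * exp(-qT) = 52.7900 * 1.00000000 = 52.79000000
K * exp(-rT) = 57.8300 * 0.99252805 = 57.39789741
C = P + S*exp(-qT) - K*exp(-rT)
C = 6.5401 + 52.79000000 - 57.39789741 = 1.9322


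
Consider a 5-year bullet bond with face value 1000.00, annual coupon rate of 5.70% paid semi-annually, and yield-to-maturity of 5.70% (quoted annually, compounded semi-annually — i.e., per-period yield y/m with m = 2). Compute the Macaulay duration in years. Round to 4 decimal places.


Answer: Macaulay duration = 4.4204 years

Derivation:
Coupon per period c = face * coupon_rate / m = 28.500000
Periods per year m = 2; per-period yield y/m = 0.028500
Number of cashflows N = 10
Cashflows (t years, CF_t, discount factor 1/(1+y/m)^(m*t), PV):
  t = 0.5000: CF_t = 28.500000, DF = 0.972290, PV = 27.710258
  t = 1.0000: CF_t = 28.500000, DF = 0.945347, PV = 26.942399
  t = 1.5000: CF_t = 28.500000, DF = 0.919152, PV = 26.195818
  t = 2.0000: CF_t = 28.500000, DF = 0.893682, PV = 25.469926
  t = 2.5000: CF_t = 28.500000, DF = 0.868917, PV = 24.764147
  t = 3.0000: CF_t = 28.500000, DF = 0.844840, PV = 24.077926
  t = 3.5000: CF_t = 28.500000, DF = 0.821429, PV = 23.410721
  t = 4.0000: CF_t = 28.500000, DF = 0.798667, PV = 22.762004
  t = 4.5000: CF_t = 28.500000, DF = 0.776536, PV = 22.131263
  t = 5.0000: CF_t = 1028.500000, DF = 0.755018, PV = 776.535538
Price P = sum_t PV_t = 1000.000000
Macaulay numerator sum_t t * PV_t:
  t * PV_t at t = 0.5000: 13.855129
  t * PV_t at t = 1.0000: 26.942399
  t * PV_t at t = 1.5000: 39.293728
  t * PV_t at t = 2.0000: 50.939851
  t * PV_t at t = 2.5000: 61.910368
  t * PV_t at t = 3.0000: 72.233779
  t * PV_t at t = 3.5000: 81.937523
  t * PV_t at t = 4.0000: 91.048015
  t * PV_t at t = 4.5000: 99.590683
  t * PV_t at t = 5.0000: 3882.677688
Macaulay duration D = (sum_t t * PV_t) / P = 4420.429164 / 1000.000000 = 4.420429


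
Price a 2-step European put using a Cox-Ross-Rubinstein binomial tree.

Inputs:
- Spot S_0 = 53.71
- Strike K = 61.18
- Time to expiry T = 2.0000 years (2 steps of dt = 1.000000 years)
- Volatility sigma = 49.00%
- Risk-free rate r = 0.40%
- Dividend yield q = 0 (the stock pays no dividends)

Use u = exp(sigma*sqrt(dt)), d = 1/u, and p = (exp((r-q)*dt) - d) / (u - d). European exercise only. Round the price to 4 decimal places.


dt = T/N = 1.000000
u = exp(sigma*sqrt(dt)) = 1.632316; d = 1/u = 0.612626
p = (exp((r-q)*dt) - d) / (u - d) = 0.383824
Discount per step: exp(-r*dt) = 0.996008
Stock lattice S(k, i) with i counting down-moves:
  k=0: S(0,0) = 53.7100
  k=1: S(1,0) = 87.6717; S(1,1) = 32.9042
  k=2: S(2,0) = 143.1079; S(2,1) = 53.7100; S(2,2) = 20.1580
Terminal payoffs V(N, i) = max(K - S_T, 0):
  V(2,0) = 0.000000; V(2,1) = 7.470000; V(2,2) = 41.022041
Backward induction: V(k, i) = exp(-r*dt) * [p * V(k+1, i) + (1-p) * V(k+1, i+1)].
  V(1,0) = exp(-r*dt) * [p*0.000000 + (1-p)*7.470000] = 4.584459
  V(1,1) = exp(-r*dt) * [p*7.470000 + (1-p)*41.022041] = 28.031605
  V(0,0) = exp(-r*dt) * [p*4.584459 + (1-p)*28.031605] = 18.956047

Answer: Price = V(0,0) = 18.9560


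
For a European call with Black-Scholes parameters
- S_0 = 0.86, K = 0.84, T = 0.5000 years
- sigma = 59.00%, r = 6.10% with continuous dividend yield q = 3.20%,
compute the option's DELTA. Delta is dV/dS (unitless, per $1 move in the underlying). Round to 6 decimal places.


Answer: Delta = 0.608011

Derivation:
d1 = 0.2997545432; d2 = -0.1174384577
phi(d1) = 0.3814158893; exp(-qT) = 0.9841273201; exp(-rT) = 0.9699604321
N(d1) = 0.6178178045
Delta = exp(-qT) * N(d1) = 0.9841273201 * 0.6178178045 = 0.608011


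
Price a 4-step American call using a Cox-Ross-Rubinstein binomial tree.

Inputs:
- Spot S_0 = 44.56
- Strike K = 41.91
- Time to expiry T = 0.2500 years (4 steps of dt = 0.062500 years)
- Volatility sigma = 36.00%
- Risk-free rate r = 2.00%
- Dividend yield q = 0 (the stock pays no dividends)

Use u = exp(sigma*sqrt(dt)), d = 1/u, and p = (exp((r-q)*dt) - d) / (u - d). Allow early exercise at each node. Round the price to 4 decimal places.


dt = T/N = 0.062500
u = exp(sigma*sqrt(dt)) = 1.094174; d = 1/u = 0.913931
p = (exp((r-q)*dt) - d) / (u - d) = 0.484455
Discount per step: exp(-r*dt) = 0.998751
Stock lattice S(k, i) with i counting down-moves:
  k=0: S(0,0) = 44.5600
  k=1: S(1,0) = 48.7564; S(1,1) = 40.7248
  k=2: S(2,0) = 53.3480; S(2,1) = 44.5600; S(2,2) = 37.2196
  k=3: S(3,0) = 58.3720; S(3,1) = 48.7564; S(3,2) = 40.7248; S(3,3) = 34.0162
  k=4: S(4,0) = 63.8692; S(4,1) = 53.3480; S(4,2) = 44.5600; S(4,3) = 37.2196; S(4,4) = 31.0885
Terminal payoffs V(N, i) = max(S_T - K, 0):
  V(4,0) = 21.959159; V(4,1) = 11.438006; V(4,2) = 2.650000; V(4,3) = 0.000000; V(4,4) = 0.000000
Backward induction: V(k, i) = exp(-r*dt) * [p * V(k+1, i) + (1-p) * V(k+1, i+1)]; then take max(V_cont, immediate exercise) for American.
  V(3,0) = exp(-r*dt) * [p*21.959159 + (1-p)*11.438006] = 16.514371; exercise = 16.462016; V(3,0) = max -> 16.514371
  V(3,1) = exp(-r*dt) * [p*11.438006 + (1-p)*2.650000] = 6.898761; exercise = 6.846406; V(3,1) = max -> 6.898761
  V(3,2) = exp(-r*dt) * [p*2.650000 + (1-p)*0.000000] = 1.282201; exercise = 0.000000; V(3,2) = max -> 1.282201
  V(3,3) = exp(-r*dt) * [p*0.000000 + (1-p)*0.000000] = 0.000000; exercise = 0.000000; V(3,3) = max -> 0.000000
  V(2,0) = exp(-r*dt) * [p*16.514371 + (1-p)*6.898761] = 11.542650; exercise = 11.438006; V(2,0) = max -> 11.542650
  V(2,1) = exp(-r*dt) * [p*6.898761 + (1-p)*1.282201] = 3.998168; exercise = 2.650000; V(2,1) = max -> 3.998168
  V(2,2) = exp(-r*dt) * [p*1.282201 + (1-p)*0.000000] = 0.620392; exercise = 0.000000; V(2,2) = max -> 0.620392
  V(1,0) = exp(-r*dt) * [p*11.542650 + (1-p)*3.998168] = 7.643567; exercise = 6.846406; V(1,0) = max -> 7.643567
  V(1,1) = exp(-r*dt) * [p*3.998168 + (1-p)*0.620392] = 2.253952; exercise = 0.000000; V(1,1) = max -> 2.253952
  V(0,0) = exp(-r*dt) * [p*7.643567 + (1-p)*2.253952] = 4.858898; exercise = 2.650000; V(0,0) = max -> 4.858898

Answer: Price = V(0,0) = 4.8589


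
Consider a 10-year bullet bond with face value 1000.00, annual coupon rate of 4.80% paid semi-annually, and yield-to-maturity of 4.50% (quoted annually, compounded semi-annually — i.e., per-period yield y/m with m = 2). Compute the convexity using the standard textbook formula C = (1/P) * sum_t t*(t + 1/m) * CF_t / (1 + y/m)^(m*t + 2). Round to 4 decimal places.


Coupon per period c = face * coupon_rate / m = 24.000000
Periods per year m = 2; per-period yield y/m = 0.022500
Number of cashflows N = 20
Cashflows (t years, CF_t, discount factor 1/(1+y/m)^(m*t), PV):
  t = 0.5000: CF_t = 24.000000, DF = 0.977995, PV = 23.471883
  t = 1.0000: CF_t = 24.000000, DF = 0.956474, PV = 22.955386
  t = 1.5000: CF_t = 24.000000, DF = 0.935427, PV = 22.450256
  t = 2.0000: CF_t = 24.000000, DF = 0.914843, PV = 21.956240
  t = 2.5000: CF_t = 24.000000, DF = 0.894712, PV = 21.473096
  t = 3.0000: CF_t = 24.000000, DF = 0.875024, PV = 21.000583
  t = 3.5000: CF_t = 24.000000, DF = 0.855769, PV = 20.538467
  t = 4.0000: CF_t = 24.000000, DF = 0.836938, PV = 20.086520
  t = 4.5000: CF_t = 24.000000, DF = 0.818522, PV = 19.644519
  t = 5.0000: CF_t = 24.000000, DF = 0.800510, PV = 19.212243
  t = 5.5000: CF_t = 24.000000, DF = 0.782895, PV = 18.789480
  t = 6.0000: CF_t = 24.000000, DF = 0.765667, PV = 18.376019
  t = 6.5000: CF_t = 24.000000, DF = 0.748819, PV = 17.971657
  t = 7.0000: CF_t = 24.000000, DF = 0.732341, PV = 17.576193
  t = 7.5000: CF_t = 24.000000, DF = 0.716226, PV = 17.189431
  t = 8.0000: CF_t = 24.000000, DF = 0.700466, PV = 16.811179
  t = 8.5000: CF_t = 24.000000, DF = 0.685052, PV = 16.441251
  t = 9.0000: CF_t = 24.000000, DF = 0.669978, PV = 16.079463
  t = 9.5000: CF_t = 24.000000, DF = 0.655235, PV = 15.725636
  t = 10.0000: CF_t = 1024.000000, DF = 0.640816, PV = 656.196067
Price P = sum_t PV_t = 1023.945569
Convexity numerator sum_t t*(t + 1/m) * CF_t / (1+y/m)^(m*t + 2):
  t = 0.5000: term = 11.225128
  t = 1.0000: term = 32.934360
  t = 1.5000: term = 64.419287
  t = 2.0000: term = 105.002913
  t = 2.5000: term = 154.038503
  t = 3.0000: term = 210.908463
  t = 3.5000: term = 275.023261
  t = 4.0000: term = 345.820377
  t = 4.5000: term = 422.763297
  t = 5.0000: term = 505.340535
  t = 5.5000: term = 593.064686
  t = 6.0000: term = 685.471520
  t = 6.5000: term = 782.119093
  t = 7.0000: term = 882.586902
  t = 7.5000: term = 986.475057
  t = 8.0000: term = 1093.403486
  t = 8.5000: term = 1203.011170
  t = 9.0000: term = 1314.955400
  t = 9.5000: term = 1428.911057
  t = 10.0000: term = 65901.650071
Convexity = (1/P) * sum = 76999.124566 / 1023.945569 = 75.198455

Answer: Convexity = 75.1985


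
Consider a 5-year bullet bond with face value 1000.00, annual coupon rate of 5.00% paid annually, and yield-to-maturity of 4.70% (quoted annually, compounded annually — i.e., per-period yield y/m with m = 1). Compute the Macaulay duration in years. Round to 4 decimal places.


Answer: Macaulay duration = 4.5493 years

Derivation:
Coupon per period c = face * coupon_rate / m = 50.000000
Periods per year m = 1; per-period yield y/m = 0.047000
Number of cashflows N = 5
Cashflows (t years, CF_t, discount factor 1/(1+y/m)^(m*t), PV):
  t = 1.0000: CF_t = 50.000000, DF = 0.955110, PV = 47.755492
  t = 2.0000: CF_t = 50.000000, DF = 0.912235, PV = 45.611740
  t = 3.0000: CF_t = 50.000000, DF = 0.871284, PV = 43.564222
  t = 4.0000: CF_t = 50.000000, DF = 0.832172, PV = 41.608617
  t = 5.0000: CF_t = 1050.000000, DF = 0.794816, PV = 834.556782
Price P = sum_t PV_t = 1013.096852
Macaulay numerator sum_t t * PV_t:
  t * PV_t at t = 1.0000: 47.755492
  t * PV_t at t = 2.0000: 91.223480
  t * PV_t at t = 3.0000: 130.692665
  t * PV_t at t = 4.0000: 166.434467
  t * PV_t at t = 5.0000: 4172.783909
Macaulay duration D = (sum_t t * PV_t) / P = 4608.890013 / 1013.096852 = 4.549308


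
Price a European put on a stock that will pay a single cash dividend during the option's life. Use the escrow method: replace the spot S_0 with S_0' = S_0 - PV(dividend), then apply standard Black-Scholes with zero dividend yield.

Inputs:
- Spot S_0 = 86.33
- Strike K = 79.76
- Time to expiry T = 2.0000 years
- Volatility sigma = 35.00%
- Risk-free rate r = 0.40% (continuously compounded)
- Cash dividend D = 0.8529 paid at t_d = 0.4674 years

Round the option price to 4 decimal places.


Answer: Price = 13.1017

Derivation:
PV(D) = D * exp(-r * t_d) = 0.8529 * 0.99813215 = 0.85130691
S_0' = S_0 - PV(D) = 86.3300 - 0.85130691 = 85.47869309
d1 = (ln(S_0'/K) + (r + sigma^2/2)*T) / (sigma*sqrt(T)) = 0.40354587
d2 = d1 - sigma*sqrt(T) = -0.09142888
exp(-rT) = 0.99203191
N(-d1) = 0.34327335; N(-d2) = 0.53642409
P = K * exp(-rT) * N(-d2) - S_0' * N(-d1) = 79.7600 * 0.99203191 * 0.53642409 - 85.47869309 * 0.34327335 = 13.1017


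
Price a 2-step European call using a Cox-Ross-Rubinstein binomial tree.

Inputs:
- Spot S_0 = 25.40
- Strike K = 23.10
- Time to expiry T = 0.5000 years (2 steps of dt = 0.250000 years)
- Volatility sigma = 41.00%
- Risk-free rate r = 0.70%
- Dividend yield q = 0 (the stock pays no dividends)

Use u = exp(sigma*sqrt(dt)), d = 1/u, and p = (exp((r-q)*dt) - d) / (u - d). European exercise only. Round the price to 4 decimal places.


dt = T/N = 0.250000
u = exp(sigma*sqrt(dt)) = 1.227525; d = 1/u = 0.814647
p = (exp((r-q)*dt) - d) / (u - d) = 0.453171
Discount per step: exp(-r*dt) = 0.998252
Stock lattice S(k, i) with i counting down-moves:
  k=0: S(0,0) = 25.4000
  k=1: S(1,0) = 31.1791; S(1,1) = 20.6920
  k=2: S(2,0) = 38.2732; S(2,1) = 25.4000; S(2,2) = 16.8567
Terminal payoffs V(N, i) = max(S_T - K, 0):
  V(2,0) = 15.173172; V(2,1) = 2.300000; V(2,2) = 0.000000
Backward induction: V(k, i) = exp(-r*dt) * [p * V(k+1, i) + (1-p) * V(k+1, i+1)].
  V(1,0) = exp(-r*dt) * [p*15.173172 + (1-p)*2.300000] = 8.119526
  V(1,1) = exp(-r*dt) * [p*2.300000 + (1-p)*0.000000] = 1.040471
  V(0,0) = exp(-r*dt) * [p*8.119526 + (1-p)*1.040471] = 4.241065

Answer: Price = V(0,0) = 4.2411


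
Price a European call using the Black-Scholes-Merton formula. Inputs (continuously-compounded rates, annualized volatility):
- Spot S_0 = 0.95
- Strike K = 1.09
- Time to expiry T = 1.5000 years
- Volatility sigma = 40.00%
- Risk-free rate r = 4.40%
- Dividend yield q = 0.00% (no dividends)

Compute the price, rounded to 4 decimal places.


Answer: Price = 0.1574

Derivation:
d1 = (ln(S/K) + (r - q + 0.5*sigma^2) * T) / (sigma * sqrt(T)) = 0.09905943
d2 = d1 - sigma * sqrt(T) = -0.39083852
exp(-rT) = 0.93613086; exp(-qT) = 1.00000000
C = S_0 * exp(-qT) * N(d1) - K * exp(-rT) * N(d2)
N(d1) = 0.53945446; N(d2) = 0.34795830
C = 0.9500 * 1.00000000 * 0.53945446 - 1.0900 * 0.93613086 * 0.34795830 = 0.1574


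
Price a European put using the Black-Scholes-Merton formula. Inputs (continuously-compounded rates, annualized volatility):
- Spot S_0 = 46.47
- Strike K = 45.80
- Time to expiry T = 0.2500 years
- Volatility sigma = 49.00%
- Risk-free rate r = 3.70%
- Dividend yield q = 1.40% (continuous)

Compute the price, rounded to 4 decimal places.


Answer: Price = 4.0201

Derivation:
d1 = (ln(S/K) + (r - q + 0.5*sigma^2) * T) / (sigma * sqrt(T)) = 0.20524633
d2 = d1 - sigma * sqrt(T) = -0.03975367
exp(-rT) = 0.99079265; exp(-qT) = 0.99650612
P = K * exp(-rT) * N(-d2) - S_0 * exp(-qT) * N(-d1)
N(-d1) = 0.41868984; N(-d2) = 0.51585524
P = 45.8000 * 0.99079265 * 0.51585524 - 46.4700 * 0.99650612 * 0.41868984 = 4.0201


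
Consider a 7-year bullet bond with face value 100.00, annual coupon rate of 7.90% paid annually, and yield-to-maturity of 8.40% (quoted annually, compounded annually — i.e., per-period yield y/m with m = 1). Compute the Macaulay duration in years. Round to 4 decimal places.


Answer: Macaulay duration = 5.6171 years

Derivation:
Coupon per period c = face * coupon_rate / m = 7.900000
Periods per year m = 1; per-period yield y/m = 0.084000
Number of cashflows N = 7
Cashflows (t years, CF_t, discount factor 1/(1+y/m)^(m*t), PV):
  t = 1.0000: CF_t = 7.900000, DF = 0.922509, PV = 7.287823
  t = 2.0000: CF_t = 7.900000, DF = 0.851023, PV = 6.723084
  t = 3.0000: CF_t = 7.900000, DF = 0.785077, PV = 6.202107
  t = 4.0000: CF_t = 7.900000, DF = 0.724241, PV = 5.721501
  t = 5.0000: CF_t = 7.900000, DF = 0.668119, PV = 5.278137
  t = 6.0000: CF_t = 7.900000, DF = 0.616346, PV = 4.869130
  t = 7.0000: CF_t = 107.900000, DF = 0.568585, PV = 61.350269
Price P = sum_t PV_t = 97.432051
Macaulay numerator sum_t t * PV_t:
  t * PV_t at t = 1.0000: 7.287823
  t * PV_t at t = 2.0000: 13.446168
  t * PV_t at t = 3.0000: 18.606321
  t * PV_t at t = 4.0000: 22.886003
  t * PV_t at t = 5.0000: 26.390686
  t * PV_t at t = 6.0000: 29.214782
  t * PV_t at t = 7.0000: 429.451881
Macaulay duration D = (sum_t t * PV_t) / P = 547.283664 / 97.432051 = 5.617080


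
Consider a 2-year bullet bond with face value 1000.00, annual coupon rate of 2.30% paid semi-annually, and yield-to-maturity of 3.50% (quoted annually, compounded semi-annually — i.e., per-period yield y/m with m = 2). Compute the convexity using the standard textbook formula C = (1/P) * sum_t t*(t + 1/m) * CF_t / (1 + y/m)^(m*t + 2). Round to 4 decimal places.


Answer: Convexity = 4.7192

Derivation:
Coupon per period c = face * coupon_rate / m = 11.500000
Periods per year m = 2; per-period yield y/m = 0.017500
Number of cashflows N = 4
Cashflows (t years, CF_t, discount factor 1/(1+y/m)^(m*t), PV):
  t = 0.5000: CF_t = 11.500000, DF = 0.982801, PV = 11.302211
  t = 1.0000: CF_t = 11.500000, DF = 0.965898, PV = 11.107824
  t = 1.5000: CF_t = 11.500000, DF = 0.949285, PV = 10.916781
  t = 2.0000: CF_t = 1011.500000, DF = 0.932959, PV = 943.687528
Price P = sum_t PV_t = 977.014345
Convexity numerator sum_t t*(t + 1/m) * CF_t / (1+y/m)^(m*t + 2):
  t = 0.5000: term = 5.458390
  t = 1.0000: term = 16.093534
  t = 1.5000: term = 31.633482
  t = 2.0000: term = 4557.528405
Convexity = (1/P) * sum = 4610.713812 / 977.014345 = 4.719187


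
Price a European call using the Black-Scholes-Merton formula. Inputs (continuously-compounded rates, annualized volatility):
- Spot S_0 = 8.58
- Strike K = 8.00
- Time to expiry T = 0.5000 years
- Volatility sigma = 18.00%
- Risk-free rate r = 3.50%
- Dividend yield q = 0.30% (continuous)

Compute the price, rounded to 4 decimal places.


d1 = (ln(S/K) + (r - q + 0.5*sigma^2) * T) / (sigma * sqrt(T)) = 0.73925949
d2 = d1 - sigma * sqrt(T) = 0.61198027
exp(-rT) = 0.98265224; exp(-qT) = 0.99850112
C = S_0 * exp(-qT) * N(d1) - K * exp(-rT) * N(d2)
N(d1) = 0.77012528; N(d2) = 0.72972459
C = 8.5800 * 0.99850112 * 0.77012528 - 8.0000 * 0.98265224 * 0.72972459 = 0.8612

Answer: Price = 0.8612


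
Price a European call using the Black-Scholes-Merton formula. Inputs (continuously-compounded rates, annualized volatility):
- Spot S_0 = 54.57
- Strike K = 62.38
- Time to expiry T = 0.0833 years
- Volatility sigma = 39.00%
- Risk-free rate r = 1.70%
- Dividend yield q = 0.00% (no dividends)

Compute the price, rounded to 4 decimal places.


Answer: Price = 0.3865

Derivation:
d1 = (ln(S/K) + (r - q + 0.5*sigma^2) * T) / (sigma * sqrt(T)) = -1.11947839
d2 = d1 - sigma * sqrt(T) = -1.23203918
exp(-rT) = 0.99858490; exp(-qT) = 1.00000000
C = S_0 * exp(-qT) * N(d1) - K * exp(-rT) * N(d2)
N(d1) = 0.13146805; N(d2) = 0.10896723
C = 54.5700 * 1.00000000 * 0.13146805 - 62.3800 * 0.99858490 * 0.10896723 = 0.3865


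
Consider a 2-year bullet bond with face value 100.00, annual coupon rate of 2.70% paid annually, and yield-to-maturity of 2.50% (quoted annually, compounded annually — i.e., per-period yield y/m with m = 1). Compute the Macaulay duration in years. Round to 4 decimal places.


Coupon per period c = face * coupon_rate / m = 2.700000
Periods per year m = 1; per-period yield y/m = 0.025000
Number of cashflows N = 2
Cashflows (t years, CF_t, discount factor 1/(1+y/m)^(m*t), PV):
  t = 1.0000: CF_t = 2.700000, DF = 0.975610, PV = 2.634146
  t = 2.0000: CF_t = 102.700000, DF = 0.951814, PV = 97.751338
Price P = sum_t PV_t = 100.385485
Macaulay numerator sum_t t * PV_t:
  t * PV_t at t = 1.0000: 2.634146
  t * PV_t at t = 2.0000: 195.502677
Macaulay duration D = (sum_t t * PV_t) / P = 198.136823 / 100.385485 = 1.973760

Answer: Macaulay duration = 1.9738 years


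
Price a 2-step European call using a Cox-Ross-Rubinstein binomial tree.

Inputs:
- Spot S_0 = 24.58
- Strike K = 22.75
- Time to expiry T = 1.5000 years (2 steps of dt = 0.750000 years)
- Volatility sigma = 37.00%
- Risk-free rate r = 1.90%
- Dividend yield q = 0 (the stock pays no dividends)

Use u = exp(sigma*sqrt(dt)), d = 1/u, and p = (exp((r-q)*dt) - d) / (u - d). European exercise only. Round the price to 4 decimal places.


dt = T/N = 0.750000
u = exp(sigma*sqrt(dt)) = 1.377719; d = 1/u = 0.725837
p = (exp((r-q)*dt) - d) / (u - d) = 0.442587
Discount per step: exp(-r*dt) = 0.985851
Stock lattice S(k, i) with i counting down-moves:
  k=0: S(0,0) = 24.5800
  k=1: S(1,0) = 33.8643; S(1,1) = 17.8411
  k=2: S(2,0) = 46.6556; S(2,1) = 24.5800; S(2,2) = 12.9497
Terminal payoffs V(N, i) = max(S_T - K, 0):
  V(2,0) = 23.905551; V(2,1) = 1.830000; V(2,2) = 0.000000
Backward induction: V(k, i) = exp(-r*dt) * [p * V(k+1, i) + (1-p) * V(k+1, i+1)].
  V(1,0) = exp(-r*dt) * [p*23.905551 + (1-p)*1.830000] = 11.436227
  V(1,1) = exp(-r*dt) * [p*1.830000 + (1-p)*0.000000] = 0.798475
  V(0,0) = exp(-r*dt) * [p*11.436227 + (1-p)*0.798475] = 5.428697

Answer: Price = V(0,0) = 5.4287


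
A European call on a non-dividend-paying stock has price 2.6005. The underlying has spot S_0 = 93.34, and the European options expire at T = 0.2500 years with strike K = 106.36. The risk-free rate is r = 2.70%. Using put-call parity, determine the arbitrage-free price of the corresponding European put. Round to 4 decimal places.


Put-call parity: C - P = S_0 * exp(-qT) - K * exp(-rT).
S_0 * exp(-qT) = 93.3400 * 1.00000000 = 93.34000000
K * exp(-rT) = 106.3600 * 0.99327273 = 105.64448757
P = C - S*exp(-qT) + K*exp(-rT)
P = 2.6005 - 93.34000000 + 105.64448757 = 14.9050

Answer: Put price = 14.9050


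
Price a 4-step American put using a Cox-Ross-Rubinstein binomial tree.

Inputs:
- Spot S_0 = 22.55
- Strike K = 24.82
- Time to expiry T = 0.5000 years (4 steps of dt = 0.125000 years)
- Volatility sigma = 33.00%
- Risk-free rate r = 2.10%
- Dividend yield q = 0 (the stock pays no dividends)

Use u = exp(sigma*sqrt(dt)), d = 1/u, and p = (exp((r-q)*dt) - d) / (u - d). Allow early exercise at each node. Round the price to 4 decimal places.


dt = T/N = 0.125000
u = exp(sigma*sqrt(dt)) = 1.123751; d = 1/u = 0.889876
p = (exp((r-q)*dt) - d) / (u - d) = 0.482104
Discount per step: exp(-r*dt) = 0.997378
Stock lattice S(k, i) with i counting down-moves:
  k=0: S(0,0) = 22.5500
  k=1: S(1,0) = 25.3406; S(1,1) = 20.0667
  k=2: S(2,0) = 28.4765; S(2,1) = 22.5500; S(2,2) = 17.8569
  k=3: S(3,0) = 32.0005; S(3,1) = 25.3406; S(3,2) = 20.0667; S(3,3) = 15.8904
  k=4: S(4,0) = 35.9607; S(4,1) = 28.4765; S(4,2) = 22.5500; S(4,3) = 17.8569; S(4,4) = 14.1405
Terminal payoffs V(N, i) = max(K - S_T, 0):
  V(4,0) = 0.000000; V(4,1) = 0.000000; V(4,2) = 2.270000; V(4,3) = 6.963103; V(4,4) = 10.679478
Backward induction: V(k, i) = exp(-r*dt) * [p * V(k+1, i) + (1-p) * V(k+1, i+1)]; then take max(V_cont, immediate exercise) for American.
  V(3,0) = exp(-r*dt) * [p*0.000000 + (1-p)*0.000000] = 0.000000; exercise = 0.000000; V(3,0) = max -> 0.000000
  V(3,1) = exp(-r*dt) * [p*0.000000 + (1-p)*2.270000] = 1.172543; exercise = 0.000000; V(3,1) = max -> 1.172543
  V(3,2) = exp(-r*dt) * [p*2.270000 + (1-p)*6.963103] = 4.688218; exercise = 4.753286; V(3,2) = max -> 4.753286
  V(3,3) = exp(-r*dt) * [p*6.963103 + (1-p)*10.679478] = 8.864500; exercise = 8.929567; V(3,3) = max -> 8.929567
  V(2,0) = exp(-r*dt) * [p*0.000000 + (1-p)*1.172543] = 0.605664; exercise = 0.000000; V(2,0) = max -> 0.605664
  V(2,1) = exp(-r*dt) * [p*1.172543 + (1-p)*4.753286] = 3.019061; exercise = 2.270000; V(2,1) = max -> 3.019061
  V(2,2) = exp(-r*dt) * [p*4.753286 + (1-p)*8.929567] = 6.898036; exercise = 6.963103; V(2,2) = max -> 6.963103
  V(1,0) = exp(-r*dt) * [p*0.605664 + (1-p)*3.019061] = 1.850689; exercise = 0.000000; V(1,0) = max -> 1.850689
  V(1,1) = exp(-r*dt) * [p*3.019061 + (1-p)*6.963103] = 5.048397; exercise = 4.753286; V(1,1) = max -> 5.048397
  V(0,0) = exp(-r*dt) * [p*1.850689 + (1-p)*5.048397] = 3.497577; exercise = 2.270000; V(0,0) = max -> 3.497577

Answer: Price = V(0,0) = 3.4976


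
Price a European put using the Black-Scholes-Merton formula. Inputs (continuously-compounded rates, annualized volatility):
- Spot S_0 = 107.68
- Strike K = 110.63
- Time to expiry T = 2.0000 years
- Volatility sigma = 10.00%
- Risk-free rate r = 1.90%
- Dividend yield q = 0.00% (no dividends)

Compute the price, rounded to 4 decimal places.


Answer: Price = 5.4676

Derivation:
d1 = (ln(S/K) + (r - q + 0.5*sigma^2) * T) / (sigma * sqrt(T)) = 0.14829844
d2 = d1 - sigma * sqrt(T) = 0.00687708
exp(-rT) = 0.96271294; exp(-qT) = 1.00000000
P = K * exp(-rT) * N(-d2) - S_0 * exp(-qT) * N(-d1)
N(-d1) = 0.44105363; N(-d2) = 0.49725646
P = 110.6300 * 0.96271294 * 0.49725646 - 107.6800 * 1.00000000 * 0.44105363 = 5.4676


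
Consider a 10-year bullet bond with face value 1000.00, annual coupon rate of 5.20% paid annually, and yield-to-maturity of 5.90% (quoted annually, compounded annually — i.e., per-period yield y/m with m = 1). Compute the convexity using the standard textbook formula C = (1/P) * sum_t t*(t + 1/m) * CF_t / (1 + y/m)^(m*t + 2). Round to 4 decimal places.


Answer: Convexity = 72.2086

Derivation:
Coupon per period c = face * coupon_rate / m = 52.000000
Periods per year m = 1; per-period yield y/m = 0.059000
Number of cashflows N = 10
Cashflows (t years, CF_t, discount factor 1/(1+y/m)^(m*t), PV):
  t = 1.0000: CF_t = 52.000000, DF = 0.944287, PV = 49.102927
  t = 2.0000: CF_t = 52.000000, DF = 0.891678, PV = 46.367259
  t = 3.0000: CF_t = 52.000000, DF = 0.842000, PV = 43.784003
  t = 4.0000: CF_t = 52.000000, DF = 0.795090, PV = 41.344667
  t = 5.0000: CF_t = 52.000000, DF = 0.750793, PV = 39.041235
  t = 6.0000: CF_t = 52.000000, DF = 0.708964, PV = 36.866133
  t = 7.0000: CF_t = 52.000000, DF = 0.669466, PV = 34.812212
  t = 8.0000: CF_t = 52.000000, DF = 0.632168, PV = 32.872722
  t = 9.0000: CF_t = 52.000000, DF = 0.596948, PV = 31.041286
  t = 10.0000: CF_t = 1052.000000, DF = 0.563690, PV = 593.001974
Price P = sum_t PV_t = 948.234417
Convexity numerator sum_t t*(t + 1/m) * CF_t / (1+y/m)^(m*t + 2):
  t = 1.0000: term = 87.568006
  t = 2.0000: term = 248.068005
  t = 3.0000: term = 468.494815
  t = 4.0000: term = 737.322656
  t = 5.0000: term = 1044.366368
  t = 6.0000: term = 1380.654311
  t = 7.0000: term = 1738.312006
  t = 8.0000: term = 2110.455693
  t = 9.0000: term = 2491.095011
  t = 10.0000: term = 58164.353291
Convexity = (1/P) * sum = 68470.690160 / 948.234417 = 72.208611


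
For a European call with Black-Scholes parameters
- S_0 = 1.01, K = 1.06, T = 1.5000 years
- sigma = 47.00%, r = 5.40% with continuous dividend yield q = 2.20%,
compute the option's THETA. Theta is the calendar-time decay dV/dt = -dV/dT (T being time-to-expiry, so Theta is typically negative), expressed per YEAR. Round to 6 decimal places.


d1 = 0.2872616038; d2 = -0.2883684857
phi(d1) = 0.3828170241; exp(-qT) = 0.9675385596; exp(-rT) = 0.9221936914
Theta = -S*exp(-qT)*phi(d1)*sigma/(2*sqrt(T)) - r*K*exp(-rT)*N(d2) + q*S*exp(-qT)*N(d1)
N(d1) = 0.6130439900; N(d2) = 0.3865323442; sqrt(T) = 1.2247448714
Term 1 = -1.0100 * 0.9675385596 * 0.3828170241 * 0.4700 / (2 * 1.2247448714) = -0.0717799467
Term 2 = -0.0540 * 1.0600 * 0.9221936914 * 0.3865323442 = -0.0204036381
Term 3 = 0.0220 * 1.0100 * 0.9675385596 * 0.6130439900 = 0.0131796530
Theta = -0.0717799467 + (-0.0204036381) + (0.0131796530) = -0.079004

Answer: Theta = -0.079004


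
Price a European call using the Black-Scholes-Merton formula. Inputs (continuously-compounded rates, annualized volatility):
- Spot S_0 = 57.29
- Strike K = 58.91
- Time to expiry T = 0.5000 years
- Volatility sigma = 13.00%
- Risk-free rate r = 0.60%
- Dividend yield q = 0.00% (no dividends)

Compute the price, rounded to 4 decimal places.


Answer: Price = 1.4823

Derivation:
d1 = (ln(S/K) + (r - q + 0.5*sigma^2) * T) / (sigma * sqrt(T)) = -0.22474864
d2 = d1 - sigma * sqrt(T) = -0.31667252
exp(-rT) = 0.99700450; exp(-qT) = 1.00000000
C = S_0 * exp(-qT) * N(d1) - K * exp(-rT) * N(d2)
N(d1) = 0.41108741; N(d2) = 0.37574605
C = 57.2900 * 1.00000000 * 0.41108741 - 58.9100 * 0.99700450 * 0.37574605 = 1.4823


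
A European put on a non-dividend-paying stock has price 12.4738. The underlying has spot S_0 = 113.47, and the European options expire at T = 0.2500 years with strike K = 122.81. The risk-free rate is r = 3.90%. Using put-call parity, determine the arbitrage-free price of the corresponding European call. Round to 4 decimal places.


Answer: Call price = 4.3254

Derivation:
Put-call parity: C - P = S_0 * exp(-qT) - K * exp(-rT).
S_0 * exp(-qT) = 113.4700 * 1.00000000 = 113.47000000
K * exp(-rT) = 122.8100 * 0.99029738 = 121.61842089
C = P + S*exp(-qT) - K*exp(-rT)
C = 12.4738 + 113.47000000 - 121.61842089 = 4.3254


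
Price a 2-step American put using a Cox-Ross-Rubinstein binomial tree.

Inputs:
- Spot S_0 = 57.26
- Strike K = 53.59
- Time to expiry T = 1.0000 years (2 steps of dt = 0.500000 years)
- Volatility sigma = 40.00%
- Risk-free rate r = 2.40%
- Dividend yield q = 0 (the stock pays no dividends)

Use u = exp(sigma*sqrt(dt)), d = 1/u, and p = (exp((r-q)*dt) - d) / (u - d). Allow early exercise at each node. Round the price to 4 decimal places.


Answer: Price = V(0,0) = 6.2035

Derivation:
dt = T/N = 0.500000
u = exp(sigma*sqrt(dt)) = 1.326896; d = 1/u = 0.753638
p = (exp((r-q)*dt) - d) / (u - d) = 0.450816
Discount per step: exp(-r*dt) = 0.988072
Stock lattice S(k, i) with i counting down-moves:
  k=0: S(0,0) = 57.2600
  k=1: S(1,0) = 75.9781; S(1,1) = 43.1533
  k=2: S(2,0) = 100.8151; S(2,1) = 57.2600; S(2,2) = 32.5220
Terminal payoffs V(N, i) = max(K - S_T, 0):
  V(2,0) = 0.000000; V(2,1) = 0.000000; V(2,2) = 21.067997
Backward induction: V(k, i) = exp(-r*dt) * [p * V(k+1, i) + (1-p) * V(k+1, i+1)]; then take max(V_cont, immediate exercise) for American.
  V(1,0) = exp(-r*dt) * [p*0.000000 + (1-p)*0.000000] = 0.000000; exercise = 0.000000; V(1,0) = max -> 0.000000
  V(1,1) = exp(-r*dt) * [p*0.000000 + (1-p)*21.067997] = 11.432193; exercise = 10.436670; V(1,1) = max -> 11.432193
  V(0,0) = exp(-r*dt) * [p*0.000000 + (1-p)*11.432193] = 6.203486; exercise = 0.000000; V(0,0) = max -> 6.203486


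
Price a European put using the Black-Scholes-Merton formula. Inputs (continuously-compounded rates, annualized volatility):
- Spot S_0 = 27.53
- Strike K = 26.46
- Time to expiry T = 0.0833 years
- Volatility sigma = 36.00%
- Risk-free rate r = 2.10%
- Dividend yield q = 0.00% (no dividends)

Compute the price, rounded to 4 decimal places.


Answer: Price = 0.6468

Derivation:
d1 = (ln(S/K) + (r - q + 0.5*sigma^2) * T) / (sigma * sqrt(T)) = 0.45032033
d2 = d1 - sigma * sqrt(T) = 0.34641806
exp(-rT) = 0.99825223; exp(-qT) = 1.00000000
P = K * exp(-rT) * N(-d2) - S_0 * exp(-qT) * N(-d1)
N(-d1) = 0.32623974; N(-d2) = 0.36451428
P = 26.4600 * 0.99825223 * 0.36451428 - 27.5300 * 1.00000000 * 0.32623974 = 0.6468


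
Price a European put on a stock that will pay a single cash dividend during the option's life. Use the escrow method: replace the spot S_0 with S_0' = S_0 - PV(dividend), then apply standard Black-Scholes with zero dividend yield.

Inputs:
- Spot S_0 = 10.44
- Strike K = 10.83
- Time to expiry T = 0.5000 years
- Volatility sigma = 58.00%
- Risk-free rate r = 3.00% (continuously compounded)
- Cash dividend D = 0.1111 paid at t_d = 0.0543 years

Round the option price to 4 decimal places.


PV(D) = D * exp(-r * t_d) = 0.1111 * 0.99837233 = 0.11091917
S_0' = S_0 - PV(D) = 10.4400 - 0.11091917 = 10.32908083
d1 = (ln(S_0'/K) + (r + sigma^2/2)*T) / (sigma*sqrt(T)) = 0.12616550
d2 = d1 - sigma*sqrt(T) = -0.28395644
exp(-rT) = 0.98511194
N(-d1) = 0.44980046; N(-d2) = 0.61177812
P = K * exp(-rT) * N(-d2) - S_0' * N(-d1) = 10.8300 * 0.98511194 * 0.61177812 - 10.32908083 * 0.44980046 = 1.8809

Answer: Price = 1.8809


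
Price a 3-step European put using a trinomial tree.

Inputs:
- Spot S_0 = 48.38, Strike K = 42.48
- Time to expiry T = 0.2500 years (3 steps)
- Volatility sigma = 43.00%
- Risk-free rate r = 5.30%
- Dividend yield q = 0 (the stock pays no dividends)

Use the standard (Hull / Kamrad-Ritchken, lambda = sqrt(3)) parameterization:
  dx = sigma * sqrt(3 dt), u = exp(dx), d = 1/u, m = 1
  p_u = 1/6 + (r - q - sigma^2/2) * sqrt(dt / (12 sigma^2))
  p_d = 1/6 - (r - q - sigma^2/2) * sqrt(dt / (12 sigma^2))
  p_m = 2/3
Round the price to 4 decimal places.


Answer: Price = V(0,0) = 1.5925

Derivation:
dt = T/N = 0.083333; dx = sigma*sqrt(3*dt) = 0.215000
u = exp(dx) = 1.239862; d = 1/u = 0.806541
p_u = 0.159021, p_m = 0.666667, p_d = 0.174312
Discount per step: exp(-r*dt) = 0.995593
Stock lattice S(k, j) with j the centered position index:
  k=0: S(0,+0) = 48.3800
  k=1: S(1,-1) = 39.0205; S(1,+0) = 48.3800; S(1,+1) = 59.9845
  k=2: S(2,-2) = 31.4716; S(2,-1) = 39.0205; S(2,+0) = 48.3800; S(2,+1) = 59.9845; S(2,+2) = 74.3725
  k=3: S(3,-3) = 25.3832; S(3,-2) = 31.4716; S(3,-1) = 39.0205; S(3,+0) = 48.3800; S(3,+1) = 59.9845; S(3,+2) = 74.3725; S(3,+3) = 92.2117
Terminal payoffs V(N, j) = max(K - S_T, 0):
  V(3,-3) = 17.096826; V(3,-2) = 11.008370; V(3,-1) = 3.459525; V(3,+0) = 0.000000; V(3,+1) = 0.000000; V(3,+2) = 0.000000; V(3,+3) = 0.000000
Backward induction: V(k, j) = exp(-r*dt) * [p_u * V(k+1, j+1) + p_m * V(k+1, j) + p_d * V(k+1, j-1)]
  V(2,-2) = exp(-r*dt) * [p_u*3.459525 + p_m*11.008370 + p_d*17.096826] = 10.821334
  V(2,-1) = exp(-r*dt) * [p_u*0.000000 + p_m*3.459525 + p_d*11.008370] = 4.206621
  V(2,+0) = exp(-r*dt) * [p_u*0.000000 + p_m*0.000000 + p_d*3.459525] = 0.600379
  V(2,+1) = exp(-r*dt) * [p_u*0.000000 + p_m*0.000000 + p_d*0.000000] = 0.000000
  V(2,+2) = exp(-r*dt) * [p_u*0.000000 + p_m*0.000000 + p_d*0.000000] = 0.000000
  V(1,-1) = exp(-r*dt) * [p_u*0.600379 + p_m*4.206621 + p_d*10.821334] = 4.765083
  V(1,+0) = exp(-r*dt) * [p_u*0.000000 + p_m*0.600379 + p_d*4.206621] = 1.128522
  V(1,+1) = exp(-r*dt) * [p_u*0.000000 + p_m*0.000000 + p_d*0.600379] = 0.104192
  V(0,+0) = exp(-r*dt) * [p_u*0.104192 + p_m*1.128522 + p_d*4.765083] = 1.592479


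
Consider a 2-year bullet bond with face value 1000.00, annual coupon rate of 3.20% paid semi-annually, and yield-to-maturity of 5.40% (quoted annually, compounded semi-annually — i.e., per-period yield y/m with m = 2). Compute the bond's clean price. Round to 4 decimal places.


Answer: Price = 958.8169

Derivation:
Coupon per period c = face * coupon_rate / m = 16.000000
Periods per year m = 2; per-period yield y/m = 0.027000
Number of cashflows N = 4
Cashflows (t years, CF_t, discount factor 1/(1+y/m)^(m*t), PV):
  t = 0.5000: CF_t = 16.000000, DF = 0.973710, PV = 15.579357
  t = 1.0000: CF_t = 16.000000, DF = 0.948111, PV = 15.169773
  t = 1.5000: CF_t = 16.000000, DF = 0.923185, PV = 14.770958
  t = 2.0000: CF_t = 1016.000000, DF = 0.898914, PV = 913.296795
Price P = sum_t PV_t = 958.816883
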